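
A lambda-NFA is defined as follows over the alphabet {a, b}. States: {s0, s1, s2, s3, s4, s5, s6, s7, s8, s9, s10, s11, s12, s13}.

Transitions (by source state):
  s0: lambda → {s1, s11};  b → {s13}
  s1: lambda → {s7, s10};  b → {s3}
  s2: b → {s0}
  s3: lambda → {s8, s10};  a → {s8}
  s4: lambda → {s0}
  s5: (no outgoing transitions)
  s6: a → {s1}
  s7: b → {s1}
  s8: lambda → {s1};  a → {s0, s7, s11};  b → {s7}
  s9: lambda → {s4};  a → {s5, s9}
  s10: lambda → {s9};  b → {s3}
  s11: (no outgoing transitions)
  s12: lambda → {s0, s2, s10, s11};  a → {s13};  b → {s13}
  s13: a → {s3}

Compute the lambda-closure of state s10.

{s0, s1, s4, s7, s9, s10, s11}

Start with {s10}.
From s10 via lambda: add s9.
From s9 via lambda: add s4.
From s4 via lambda: add s0.
From s0 via lambda: add s1, s11.
From s1 via lambda: add s7.
No new states can be added; the closed set is {s0, s1, s4, s7, s9, s10, s11}.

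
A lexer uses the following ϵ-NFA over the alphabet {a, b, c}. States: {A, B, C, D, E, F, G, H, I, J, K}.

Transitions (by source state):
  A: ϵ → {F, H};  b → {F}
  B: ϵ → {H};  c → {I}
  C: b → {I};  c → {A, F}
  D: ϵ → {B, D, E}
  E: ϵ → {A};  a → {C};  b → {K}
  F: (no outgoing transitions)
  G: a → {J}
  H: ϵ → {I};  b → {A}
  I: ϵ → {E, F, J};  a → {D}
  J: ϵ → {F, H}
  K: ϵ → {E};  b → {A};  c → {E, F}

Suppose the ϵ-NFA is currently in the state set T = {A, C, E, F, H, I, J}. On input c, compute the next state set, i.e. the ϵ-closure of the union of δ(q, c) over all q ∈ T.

{A, E, F, H, I, J}

C on c → {A, F}.
No c-transition from A, E, F, H, I, J.
Union after reading c: {A, F}.
Now take the ϵ-closure:
From A via ϵ: add H.
From H via ϵ: add I.
From I via ϵ: add E, J.
No new states can be added; the closed set is {A, E, F, H, I, J}.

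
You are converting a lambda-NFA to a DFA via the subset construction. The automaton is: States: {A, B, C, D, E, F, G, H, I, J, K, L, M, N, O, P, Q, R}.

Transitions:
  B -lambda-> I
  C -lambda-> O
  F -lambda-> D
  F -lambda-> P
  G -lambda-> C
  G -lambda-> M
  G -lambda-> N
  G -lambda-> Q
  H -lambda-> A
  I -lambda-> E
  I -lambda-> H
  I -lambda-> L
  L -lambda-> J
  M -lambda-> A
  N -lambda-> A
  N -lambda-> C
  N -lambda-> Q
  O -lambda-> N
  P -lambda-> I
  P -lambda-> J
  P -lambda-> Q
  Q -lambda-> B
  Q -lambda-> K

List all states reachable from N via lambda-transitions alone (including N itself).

{A, B, C, E, H, I, J, K, L, N, O, Q}

Start with {N}.
From N via lambda: add A, C, Q.
From C via lambda: add O.
From Q via lambda: add B, K.
From B via lambda: add I.
From I via lambda: add E, H, L.
From L via lambda: add J.
No new states can be added; the closed set is {A, B, C, E, H, I, J, K, L, N, O, Q}.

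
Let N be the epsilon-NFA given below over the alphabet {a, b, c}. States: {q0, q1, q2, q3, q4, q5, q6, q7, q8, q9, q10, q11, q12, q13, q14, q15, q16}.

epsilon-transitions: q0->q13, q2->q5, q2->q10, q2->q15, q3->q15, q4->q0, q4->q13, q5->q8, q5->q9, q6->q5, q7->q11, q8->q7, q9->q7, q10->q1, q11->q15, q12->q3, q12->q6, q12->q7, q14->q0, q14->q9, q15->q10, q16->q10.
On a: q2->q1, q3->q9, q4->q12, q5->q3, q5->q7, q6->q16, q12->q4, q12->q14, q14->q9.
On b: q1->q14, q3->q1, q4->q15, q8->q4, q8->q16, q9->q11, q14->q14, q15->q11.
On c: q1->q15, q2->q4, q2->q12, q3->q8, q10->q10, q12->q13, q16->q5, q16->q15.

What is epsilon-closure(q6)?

Start with {q6}.
From q6 via epsilon: add q5.
From q5 via epsilon: add q8, q9.
From q8 via epsilon: add q7.
From q7 via epsilon: add q11.
From q11 via epsilon: add q15.
From q15 via epsilon: add q10.
From q10 via epsilon: add q1.
No new states can be added; the closed set is {q1, q5, q6, q7, q8, q9, q10, q11, q15}.

{q1, q5, q6, q7, q8, q9, q10, q11, q15}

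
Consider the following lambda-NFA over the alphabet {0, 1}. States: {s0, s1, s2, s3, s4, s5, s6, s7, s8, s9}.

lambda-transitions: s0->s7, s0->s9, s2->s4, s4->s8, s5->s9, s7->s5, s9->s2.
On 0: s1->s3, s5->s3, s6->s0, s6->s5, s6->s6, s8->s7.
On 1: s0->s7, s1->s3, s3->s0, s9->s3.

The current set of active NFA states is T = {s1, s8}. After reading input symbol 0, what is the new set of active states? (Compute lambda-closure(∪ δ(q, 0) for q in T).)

{s2, s3, s4, s5, s7, s8, s9}

s1 on 0 → {s3}.
s8 on 0 → {s7}.
Union after reading 0: {s3, s7}.
Now take the lambda-closure:
From s7 via lambda: add s5.
From s5 via lambda: add s9.
From s9 via lambda: add s2.
From s2 via lambda: add s4.
From s4 via lambda: add s8.
No new states can be added; the closed set is {s2, s3, s4, s5, s7, s8, s9}.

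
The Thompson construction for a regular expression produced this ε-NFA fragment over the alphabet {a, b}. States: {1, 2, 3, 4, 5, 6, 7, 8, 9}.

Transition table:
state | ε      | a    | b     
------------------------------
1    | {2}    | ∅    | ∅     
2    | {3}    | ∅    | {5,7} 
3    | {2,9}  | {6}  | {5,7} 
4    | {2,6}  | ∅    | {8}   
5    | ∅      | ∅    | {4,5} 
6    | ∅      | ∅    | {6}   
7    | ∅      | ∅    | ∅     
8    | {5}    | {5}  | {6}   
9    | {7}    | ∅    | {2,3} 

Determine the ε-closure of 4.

Start with {4}.
From 4 via ε: add 2, 6.
From 2 via ε: add 3.
From 3 via ε: add 9.
From 9 via ε: add 7.
No new states can be added; the closed set is {2, 3, 4, 6, 7, 9}.

{2, 3, 4, 6, 7, 9}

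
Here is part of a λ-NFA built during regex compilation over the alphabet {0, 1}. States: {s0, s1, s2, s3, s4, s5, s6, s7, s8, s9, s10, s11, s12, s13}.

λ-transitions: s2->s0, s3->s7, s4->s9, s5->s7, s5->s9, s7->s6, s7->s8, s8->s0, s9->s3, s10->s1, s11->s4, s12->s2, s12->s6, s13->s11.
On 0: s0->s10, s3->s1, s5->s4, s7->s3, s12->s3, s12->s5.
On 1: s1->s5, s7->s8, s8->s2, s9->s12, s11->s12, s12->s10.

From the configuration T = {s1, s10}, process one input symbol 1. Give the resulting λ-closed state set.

{s0, s3, s5, s6, s7, s8, s9}

s1 on 1 → {s5}.
No 1-transition from s10.
Union after reading 1: {s5}.
Now take the λ-closure:
From s5 via λ: add s7, s9.
From s7 via λ: add s6, s8.
From s9 via λ: add s3.
From s8 via λ: add s0.
No new states can be added; the closed set is {s0, s3, s5, s6, s7, s8, s9}.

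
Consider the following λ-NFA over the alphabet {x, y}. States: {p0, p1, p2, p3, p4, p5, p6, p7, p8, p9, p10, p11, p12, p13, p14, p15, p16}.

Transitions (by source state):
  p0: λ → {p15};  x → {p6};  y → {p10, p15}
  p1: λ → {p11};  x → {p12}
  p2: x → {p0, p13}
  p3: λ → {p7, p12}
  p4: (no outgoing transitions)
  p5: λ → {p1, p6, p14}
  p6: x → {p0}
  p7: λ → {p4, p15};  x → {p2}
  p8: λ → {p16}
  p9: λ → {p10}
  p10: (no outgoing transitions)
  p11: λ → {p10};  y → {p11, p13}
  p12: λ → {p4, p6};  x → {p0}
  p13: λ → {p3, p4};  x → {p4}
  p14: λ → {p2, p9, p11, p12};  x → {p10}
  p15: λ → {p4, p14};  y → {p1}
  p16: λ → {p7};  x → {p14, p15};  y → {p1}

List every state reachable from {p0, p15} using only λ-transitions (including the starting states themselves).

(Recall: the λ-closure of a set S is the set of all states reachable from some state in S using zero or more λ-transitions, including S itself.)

{p0, p2, p4, p6, p9, p10, p11, p12, p14, p15}

Start with {p0, p15}.
From p15 via λ: add p4, p14.
From p14 via λ: add p2, p9, p11, p12.
From p9 via λ: add p10.
From p12 via λ: add p6.
No new states can be added; the closed set is {p0, p2, p4, p6, p9, p10, p11, p12, p14, p15}.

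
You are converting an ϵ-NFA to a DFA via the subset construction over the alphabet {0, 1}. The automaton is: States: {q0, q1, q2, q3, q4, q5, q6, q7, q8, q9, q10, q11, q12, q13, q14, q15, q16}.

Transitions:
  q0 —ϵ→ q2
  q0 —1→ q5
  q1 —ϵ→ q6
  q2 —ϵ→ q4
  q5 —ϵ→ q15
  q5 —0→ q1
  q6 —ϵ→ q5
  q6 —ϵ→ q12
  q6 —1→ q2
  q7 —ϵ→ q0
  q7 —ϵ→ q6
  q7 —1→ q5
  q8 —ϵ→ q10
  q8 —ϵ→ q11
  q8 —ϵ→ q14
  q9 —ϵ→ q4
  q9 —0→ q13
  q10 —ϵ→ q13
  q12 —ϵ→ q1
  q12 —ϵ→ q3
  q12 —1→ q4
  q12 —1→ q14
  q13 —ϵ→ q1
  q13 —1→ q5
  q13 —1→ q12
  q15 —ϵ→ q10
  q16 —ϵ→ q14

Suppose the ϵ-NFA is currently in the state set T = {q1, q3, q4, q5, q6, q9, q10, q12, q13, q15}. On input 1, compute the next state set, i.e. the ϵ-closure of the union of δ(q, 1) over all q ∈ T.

{q1, q2, q3, q4, q5, q6, q10, q12, q13, q14, q15}

q6 on 1 → {q2}.
q12 on 1 → {q4, q14}.
q13 on 1 → {q5, q12}.
No 1-transition from q1, q3, q4, q5, q9, q10, q15.
Union after reading 1: {q2, q4, q5, q12, q14}.
Now take the ϵ-closure:
From q5 via ϵ: add q15.
From q12 via ϵ: add q1, q3.
From q1 via ϵ: add q6.
From q15 via ϵ: add q10.
From q10 via ϵ: add q13.
No new states can be added; the closed set is {q1, q2, q3, q4, q5, q6, q10, q12, q13, q14, q15}.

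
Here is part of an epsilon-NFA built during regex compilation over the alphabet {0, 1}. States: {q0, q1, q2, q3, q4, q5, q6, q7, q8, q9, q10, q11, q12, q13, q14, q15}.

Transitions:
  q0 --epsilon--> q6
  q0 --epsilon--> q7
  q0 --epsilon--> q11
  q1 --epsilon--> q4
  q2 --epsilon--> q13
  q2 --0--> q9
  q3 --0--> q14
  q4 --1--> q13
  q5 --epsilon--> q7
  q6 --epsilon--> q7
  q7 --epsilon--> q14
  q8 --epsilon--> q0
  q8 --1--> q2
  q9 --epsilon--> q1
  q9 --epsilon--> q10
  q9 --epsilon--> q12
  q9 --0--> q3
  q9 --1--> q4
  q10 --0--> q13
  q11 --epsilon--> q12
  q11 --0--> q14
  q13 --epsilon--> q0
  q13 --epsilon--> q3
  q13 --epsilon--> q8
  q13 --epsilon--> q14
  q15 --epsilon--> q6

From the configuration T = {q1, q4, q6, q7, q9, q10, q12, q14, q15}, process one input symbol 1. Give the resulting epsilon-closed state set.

q4 on 1 → {q13}.
q9 on 1 → {q4}.
No 1-transition from q1, q6, q7, q10, q12, q14, q15.
Union after reading 1: {q4, q13}.
Now take the epsilon-closure:
From q13 via epsilon: add q0, q3, q8, q14.
From q0 via epsilon: add q6, q7, q11.
From q11 via epsilon: add q12.
No new states can be added; the closed set is {q0, q3, q4, q6, q7, q8, q11, q12, q13, q14}.

{q0, q3, q4, q6, q7, q8, q11, q12, q13, q14}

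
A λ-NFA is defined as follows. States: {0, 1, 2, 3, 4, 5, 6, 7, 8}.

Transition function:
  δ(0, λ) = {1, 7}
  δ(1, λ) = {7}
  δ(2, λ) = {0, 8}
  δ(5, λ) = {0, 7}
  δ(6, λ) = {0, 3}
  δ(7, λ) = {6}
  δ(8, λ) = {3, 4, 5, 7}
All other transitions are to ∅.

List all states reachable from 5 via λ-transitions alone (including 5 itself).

Start with {5}.
From 5 via λ: add 0, 7.
From 0 via λ: add 1.
From 7 via λ: add 6.
From 6 via λ: add 3.
No new states can be added; the closed set is {0, 1, 3, 5, 6, 7}.

{0, 1, 3, 5, 6, 7}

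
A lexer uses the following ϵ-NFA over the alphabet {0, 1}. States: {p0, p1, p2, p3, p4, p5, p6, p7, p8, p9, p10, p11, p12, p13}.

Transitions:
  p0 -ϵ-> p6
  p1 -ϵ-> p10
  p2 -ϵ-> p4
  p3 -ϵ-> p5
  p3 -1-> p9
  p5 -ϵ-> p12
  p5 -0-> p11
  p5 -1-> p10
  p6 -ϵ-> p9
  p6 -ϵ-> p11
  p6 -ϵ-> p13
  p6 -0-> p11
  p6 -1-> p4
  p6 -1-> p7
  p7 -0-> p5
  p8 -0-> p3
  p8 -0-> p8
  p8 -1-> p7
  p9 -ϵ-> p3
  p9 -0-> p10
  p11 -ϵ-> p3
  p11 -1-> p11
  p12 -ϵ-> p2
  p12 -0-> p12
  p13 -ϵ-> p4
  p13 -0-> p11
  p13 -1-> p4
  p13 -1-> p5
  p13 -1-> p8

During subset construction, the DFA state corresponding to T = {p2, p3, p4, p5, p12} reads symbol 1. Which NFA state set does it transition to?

p3 on 1 → {p9}.
p5 on 1 → {p10}.
No 1-transition from p2, p4, p12.
Union after reading 1: {p9, p10}.
Now take the ϵ-closure:
From p9 via ϵ: add p3.
From p3 via ϵ: add p5.
From p5 via ϵ: add p12.
From p12 via ϵ: add p2.
From p2 via ϵ: add p4.
No new states can be added; the closed set is {p2, p3, p4, p5, p9, p10, p12}.

{p2, p3, p4, p5, p9, p10, p12}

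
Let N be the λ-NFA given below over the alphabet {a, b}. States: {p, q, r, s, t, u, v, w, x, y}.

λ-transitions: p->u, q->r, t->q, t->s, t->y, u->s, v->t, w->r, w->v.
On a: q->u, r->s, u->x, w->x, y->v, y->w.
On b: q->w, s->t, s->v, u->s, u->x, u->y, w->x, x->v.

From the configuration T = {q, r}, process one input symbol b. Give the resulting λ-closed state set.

{q, r, s, t, v, w, y}

q on b → {w}.
No b-transition from r.
Union after reading b: {w}.
Now take the λ-closure:
From w via λ: add r, v.
From v via λ: add t.
From t via λ: add q, s, y.
No new states can be added; the closed set is {q, r, s, t, v, w, y}.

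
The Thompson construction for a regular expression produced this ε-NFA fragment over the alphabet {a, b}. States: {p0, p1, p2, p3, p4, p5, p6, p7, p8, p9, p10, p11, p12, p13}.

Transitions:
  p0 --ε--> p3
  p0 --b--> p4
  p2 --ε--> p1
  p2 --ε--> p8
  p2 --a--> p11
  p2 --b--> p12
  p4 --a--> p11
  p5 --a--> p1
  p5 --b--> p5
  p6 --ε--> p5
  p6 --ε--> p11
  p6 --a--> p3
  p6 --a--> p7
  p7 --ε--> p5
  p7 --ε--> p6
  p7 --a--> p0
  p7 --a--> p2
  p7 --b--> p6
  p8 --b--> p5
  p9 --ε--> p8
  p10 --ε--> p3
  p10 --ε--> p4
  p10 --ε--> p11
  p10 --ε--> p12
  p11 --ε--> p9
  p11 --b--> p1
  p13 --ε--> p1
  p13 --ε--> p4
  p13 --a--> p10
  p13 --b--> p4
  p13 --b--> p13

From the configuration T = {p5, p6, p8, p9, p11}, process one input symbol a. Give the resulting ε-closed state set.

{p1, p3, p5, p6, p7, p8, p9, p11}

p5 on a → {p1}.
p6 on a → {p3, p7}.
No a-transition from p8, p9, p11.
Union after reading a: {p1, p3, p7}.
Now take the ε-closure:
From p7 via ε: add p5, p6.
From p6 via ε: add p11.
From p11 via ε: add p9.
From p9 via ε: add p8.
No new states can be added; the closed set is {p1, p3, p5, p6, p7, p8, p9, p11}.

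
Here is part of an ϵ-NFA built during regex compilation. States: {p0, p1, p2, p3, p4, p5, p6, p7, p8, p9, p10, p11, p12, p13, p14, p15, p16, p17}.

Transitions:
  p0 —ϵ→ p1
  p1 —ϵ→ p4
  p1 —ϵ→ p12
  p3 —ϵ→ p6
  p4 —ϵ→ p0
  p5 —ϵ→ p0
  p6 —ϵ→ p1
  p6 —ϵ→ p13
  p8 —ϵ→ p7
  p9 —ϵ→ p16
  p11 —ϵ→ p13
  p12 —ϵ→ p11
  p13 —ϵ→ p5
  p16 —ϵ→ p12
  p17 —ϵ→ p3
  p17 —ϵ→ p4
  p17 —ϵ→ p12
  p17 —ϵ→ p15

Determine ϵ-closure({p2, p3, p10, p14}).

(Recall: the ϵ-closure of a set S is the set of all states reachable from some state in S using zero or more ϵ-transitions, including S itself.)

{p0, p1, p2, p3, p4, p5, p6, p10, p11, p12, p13, p14}

Start with {p2, p3, p10, p14}.
From p3 via ϵ: add p6.
From p6 via ϵ: add p1, p13.
From p1 via ϵ: add p4, p12.
From p13 via ϵ: add p5.
From p4 via ϵ: add p0.
From p12 via ϵ: add p11.
No new states can be added; the closed set is {p0, p1, p2, p3, p4, p5, p6, p10, p11, p12, p13, p14}.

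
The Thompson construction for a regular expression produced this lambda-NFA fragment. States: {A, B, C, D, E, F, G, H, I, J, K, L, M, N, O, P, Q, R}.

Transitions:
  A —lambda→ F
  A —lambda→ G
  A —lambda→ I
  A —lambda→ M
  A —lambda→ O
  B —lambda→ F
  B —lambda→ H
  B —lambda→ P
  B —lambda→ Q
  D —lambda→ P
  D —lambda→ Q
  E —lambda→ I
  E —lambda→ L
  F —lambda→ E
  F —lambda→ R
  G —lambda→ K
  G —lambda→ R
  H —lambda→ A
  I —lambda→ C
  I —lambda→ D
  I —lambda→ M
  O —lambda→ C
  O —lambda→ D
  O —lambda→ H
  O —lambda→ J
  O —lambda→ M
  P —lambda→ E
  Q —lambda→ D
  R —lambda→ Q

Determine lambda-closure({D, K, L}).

Start with {D, K, L}.
From D via lambda: add P, Q.
From P via lambda: add E.
From E via lambda: add I.
From I via lambda: add C, M.
No new states can be added; the closed set is {C, D, E, I, K, L, M, P, Q}.

{C, D, E, I, K, L, M, P, Q}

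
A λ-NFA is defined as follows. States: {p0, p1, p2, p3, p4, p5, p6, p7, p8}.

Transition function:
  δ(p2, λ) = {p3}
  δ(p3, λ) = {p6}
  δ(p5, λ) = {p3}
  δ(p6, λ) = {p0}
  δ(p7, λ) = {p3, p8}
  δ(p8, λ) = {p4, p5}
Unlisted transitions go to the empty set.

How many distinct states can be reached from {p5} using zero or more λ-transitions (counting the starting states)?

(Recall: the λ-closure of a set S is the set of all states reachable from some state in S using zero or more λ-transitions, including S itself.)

4

Start with {p5}.
From p5 via λ: add p3.
From p3 via λ: add p6.
From p6 via λ: add p0.
λ-closure = {p0, p3, p5, p6}, which has 4 states.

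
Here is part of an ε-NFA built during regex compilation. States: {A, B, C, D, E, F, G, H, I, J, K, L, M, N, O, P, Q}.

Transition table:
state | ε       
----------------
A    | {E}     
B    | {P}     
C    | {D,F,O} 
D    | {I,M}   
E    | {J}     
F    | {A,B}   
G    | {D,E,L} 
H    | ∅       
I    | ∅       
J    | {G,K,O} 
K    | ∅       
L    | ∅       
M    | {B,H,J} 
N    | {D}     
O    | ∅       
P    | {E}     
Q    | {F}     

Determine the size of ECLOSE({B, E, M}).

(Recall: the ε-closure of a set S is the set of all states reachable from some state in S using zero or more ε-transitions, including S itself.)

Start with {B, E, M}.
From B via ε: add P.
From E via ε: add J.
From M via ε: add H.
From J via ε: add G, K, O.
From G via ε: add D, L.
From D via ε: add I.
ε-closure = {B, D, E, G, H, I, J, K, L, M, O, P}, which has 12 states.

12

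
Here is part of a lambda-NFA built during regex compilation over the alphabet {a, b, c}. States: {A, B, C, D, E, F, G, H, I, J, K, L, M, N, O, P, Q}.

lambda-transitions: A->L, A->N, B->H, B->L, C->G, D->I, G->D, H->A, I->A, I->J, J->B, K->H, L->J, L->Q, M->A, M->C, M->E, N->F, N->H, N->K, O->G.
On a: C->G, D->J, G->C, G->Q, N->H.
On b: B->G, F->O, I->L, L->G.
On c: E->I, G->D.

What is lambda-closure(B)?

Start with {B}.
From B via lambda: add H, L.
From H via lambda: add A.
From L via lambda: add J, Q.
From A via lambda: add N.
From N via lambda: add F, K.
No new states can be added; the closed set is {A, B, F, H, J, K, L, N, Q}.

{A, B, F, H, J, K, L, N, Q}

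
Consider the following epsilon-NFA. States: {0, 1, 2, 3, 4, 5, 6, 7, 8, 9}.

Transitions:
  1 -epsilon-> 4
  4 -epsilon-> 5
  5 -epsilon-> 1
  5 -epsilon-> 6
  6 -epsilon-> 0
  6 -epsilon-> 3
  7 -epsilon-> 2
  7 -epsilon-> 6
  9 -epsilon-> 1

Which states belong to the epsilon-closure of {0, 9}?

Start with {0, 9}.
From 9 via epsilon: add 1.
From 1 via epsilon: add 4.
From 4 via epsilon: add 5.
From 5 via epsilon: add 6.
From 6 via epsilon: add 3.
No new states can be added; the closed set is {0, 1, 3, 4, 5, 6, 9}.

{0, 1, 3, 4, 5, 6, 9}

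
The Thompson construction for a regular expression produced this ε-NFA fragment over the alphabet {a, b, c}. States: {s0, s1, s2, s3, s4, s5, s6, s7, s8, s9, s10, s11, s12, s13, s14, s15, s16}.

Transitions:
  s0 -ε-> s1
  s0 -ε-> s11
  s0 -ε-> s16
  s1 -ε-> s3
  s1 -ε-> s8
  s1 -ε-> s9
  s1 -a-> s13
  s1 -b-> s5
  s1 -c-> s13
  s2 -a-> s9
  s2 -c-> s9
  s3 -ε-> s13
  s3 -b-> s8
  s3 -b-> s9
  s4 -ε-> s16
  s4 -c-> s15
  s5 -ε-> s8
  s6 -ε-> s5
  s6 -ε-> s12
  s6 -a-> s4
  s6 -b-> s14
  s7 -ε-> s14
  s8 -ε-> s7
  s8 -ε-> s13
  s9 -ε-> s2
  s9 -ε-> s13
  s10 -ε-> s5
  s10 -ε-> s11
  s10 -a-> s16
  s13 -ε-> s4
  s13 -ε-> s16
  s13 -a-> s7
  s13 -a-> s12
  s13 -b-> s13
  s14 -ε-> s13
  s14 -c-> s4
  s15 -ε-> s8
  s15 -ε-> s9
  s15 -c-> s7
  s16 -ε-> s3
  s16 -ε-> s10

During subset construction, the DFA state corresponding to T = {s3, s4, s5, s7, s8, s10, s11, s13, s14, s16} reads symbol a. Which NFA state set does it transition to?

s10 on a → {s16}.
s13 on a → {s7, s12}.
No a-transition from s3, s4, s5, s7, s8, s11, s14, s16.
Union after reading a: {s7, s12, s16}.
Now take the ε-closure:
From s7 via ε: add s14.
From s16 via ε: add s3, s10.
From s3 via ε: add s13.
From s10 via ε: add s5, s11.
From s5 via ε: add s8.
From s13 via ε: add s4.
No new states can be added; the closed set is {s3, s4, s5, s7, s8, s10, s11, s12, s13, s14, s16}.

{s3, s4, s5, s7, s8, s10, s11, s12, s13, s14, s16}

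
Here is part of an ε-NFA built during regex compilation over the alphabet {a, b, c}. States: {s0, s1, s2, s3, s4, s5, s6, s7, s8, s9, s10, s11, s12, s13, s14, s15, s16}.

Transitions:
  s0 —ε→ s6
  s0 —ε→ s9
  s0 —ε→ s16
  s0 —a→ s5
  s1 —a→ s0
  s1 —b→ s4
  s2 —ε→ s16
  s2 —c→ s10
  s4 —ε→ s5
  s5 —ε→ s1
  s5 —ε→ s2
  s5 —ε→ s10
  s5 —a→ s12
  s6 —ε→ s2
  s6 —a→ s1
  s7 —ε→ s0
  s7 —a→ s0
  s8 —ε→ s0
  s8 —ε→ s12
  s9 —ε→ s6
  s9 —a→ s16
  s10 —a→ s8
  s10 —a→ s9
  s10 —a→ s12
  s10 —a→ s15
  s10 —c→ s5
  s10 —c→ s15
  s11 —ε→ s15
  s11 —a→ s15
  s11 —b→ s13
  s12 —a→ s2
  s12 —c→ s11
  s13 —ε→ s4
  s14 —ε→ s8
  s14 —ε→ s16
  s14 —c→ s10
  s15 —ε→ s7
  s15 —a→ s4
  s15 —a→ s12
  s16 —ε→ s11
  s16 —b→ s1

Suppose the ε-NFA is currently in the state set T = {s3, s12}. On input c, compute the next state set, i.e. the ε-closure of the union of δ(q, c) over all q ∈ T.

{s0, s2, s6, s7, s9, s11, s15, s16}

s12 on c → {s11}.
No c-transition from s3.
Union after reading c: {s11}.
Now take the ε-closure:
From s11 via ε: add s15.
From s15 via ε: add s7.
From s7 via ε: add s0.
From s0 via ε: add s6, s9, s16.
From s6 via ε: add s2.
No new states can be added; the closed set is {s0, s2, s6, s7, s9, s11, s15, s16}.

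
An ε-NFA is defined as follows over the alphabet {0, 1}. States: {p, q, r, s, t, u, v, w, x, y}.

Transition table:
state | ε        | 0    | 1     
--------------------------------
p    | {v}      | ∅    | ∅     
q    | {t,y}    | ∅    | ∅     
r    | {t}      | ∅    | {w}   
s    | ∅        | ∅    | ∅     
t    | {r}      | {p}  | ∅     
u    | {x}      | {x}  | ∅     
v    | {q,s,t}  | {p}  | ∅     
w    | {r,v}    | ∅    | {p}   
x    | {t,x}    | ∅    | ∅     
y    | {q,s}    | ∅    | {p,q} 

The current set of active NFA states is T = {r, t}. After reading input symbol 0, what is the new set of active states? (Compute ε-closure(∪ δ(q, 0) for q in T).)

t on 0 → {p}.
No 0-transition from r.
Union after reading 0: {p}.
Now take the ε-closure:
From p via ε: add v.
From v via ε: add q, s, t.
From q via ε: add y.
From t via ε: add r.
No new states can be added; the closed set is {p, q, r, s, t, v, y}.

{p, q, r, s, t, v, y}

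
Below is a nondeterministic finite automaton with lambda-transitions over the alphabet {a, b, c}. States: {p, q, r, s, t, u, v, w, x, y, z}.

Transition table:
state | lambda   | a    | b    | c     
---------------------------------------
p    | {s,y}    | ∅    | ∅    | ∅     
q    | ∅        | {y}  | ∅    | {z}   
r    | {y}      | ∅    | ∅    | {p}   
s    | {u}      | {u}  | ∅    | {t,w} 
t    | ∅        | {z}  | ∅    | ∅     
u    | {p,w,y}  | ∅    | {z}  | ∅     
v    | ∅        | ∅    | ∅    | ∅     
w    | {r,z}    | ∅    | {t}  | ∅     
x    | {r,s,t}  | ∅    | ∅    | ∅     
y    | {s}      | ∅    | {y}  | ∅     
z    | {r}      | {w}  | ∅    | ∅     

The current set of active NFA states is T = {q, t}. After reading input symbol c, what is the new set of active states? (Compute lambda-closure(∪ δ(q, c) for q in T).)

q on c → {z}.
No c-transition from t.
Union after reading c: {z}.
Now take the lambda-closure:
From z via lambda: add r.
From r via lambda: add y.
From y via lambda: add s.
From s via lambda: add u.
From u via lambda: add p, w.
No new states can be added; the closed set is {p, r, s, u, w, y, z}.

{p, r, s, u, w, y, z}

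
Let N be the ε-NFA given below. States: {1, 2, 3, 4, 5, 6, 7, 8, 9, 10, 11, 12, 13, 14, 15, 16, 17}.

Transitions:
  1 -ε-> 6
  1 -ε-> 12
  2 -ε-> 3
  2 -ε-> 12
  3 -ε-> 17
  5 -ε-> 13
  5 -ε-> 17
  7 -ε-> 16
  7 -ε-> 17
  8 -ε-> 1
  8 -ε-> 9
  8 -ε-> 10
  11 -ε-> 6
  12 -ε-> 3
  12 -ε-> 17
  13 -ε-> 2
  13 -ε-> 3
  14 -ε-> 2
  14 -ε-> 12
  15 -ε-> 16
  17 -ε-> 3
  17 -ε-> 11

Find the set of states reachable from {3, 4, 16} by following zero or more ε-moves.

Start with {3, 4, 16}.
From 3 via ε: add 17.
From 17 via ε: add 11.
From 11 via ε: add 6.
No new states can be added; the closed set is {3, 4, 6, 11, 16, 17}.

{3, 4, 6, 11, 16, 17}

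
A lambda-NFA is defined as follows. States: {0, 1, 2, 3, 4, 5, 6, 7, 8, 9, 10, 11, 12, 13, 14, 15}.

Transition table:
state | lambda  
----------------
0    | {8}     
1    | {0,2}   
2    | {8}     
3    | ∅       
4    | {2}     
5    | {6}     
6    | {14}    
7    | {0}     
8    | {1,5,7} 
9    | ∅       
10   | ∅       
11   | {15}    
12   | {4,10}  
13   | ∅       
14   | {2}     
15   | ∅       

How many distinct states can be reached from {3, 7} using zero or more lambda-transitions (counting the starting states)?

9

Start with {3, 7}.
From 7 via lambda: add 0.
From 0 via lambda: add 8.
From 8 via lambda: add 1, 5.
From 1 via lambda: add 2.
From 5 via lambda: add 6.
From 6 via lambda: add 14.
lambda-closure = {0, 1, 2, 3, 5, 6, 7, 8, 14}, which has 9 states.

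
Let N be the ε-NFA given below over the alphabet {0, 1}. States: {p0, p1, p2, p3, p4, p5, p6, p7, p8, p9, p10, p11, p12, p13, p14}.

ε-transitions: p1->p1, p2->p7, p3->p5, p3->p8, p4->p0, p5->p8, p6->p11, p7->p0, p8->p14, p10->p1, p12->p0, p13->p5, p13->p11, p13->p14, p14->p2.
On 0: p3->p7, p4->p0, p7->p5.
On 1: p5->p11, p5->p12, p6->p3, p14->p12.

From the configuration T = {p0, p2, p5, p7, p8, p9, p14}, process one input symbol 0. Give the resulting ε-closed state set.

{p0, p2, p5, p7, p8, p14}

p7 on 0 → {p5}.
No 0-transition from p0, p2, p5, p8, p9, p14.
Union after reading 0: {p5}.
Now take the ε-closure:
From p5 via ε: add p8.
From p8 via ε: add p14.
From p14 via ε: add p2.
From p2 via ε: add p7.
From p7 via ε: add p0.
No new states can be added; the closed set is {p0, p2, p5, p7, p8, p14}.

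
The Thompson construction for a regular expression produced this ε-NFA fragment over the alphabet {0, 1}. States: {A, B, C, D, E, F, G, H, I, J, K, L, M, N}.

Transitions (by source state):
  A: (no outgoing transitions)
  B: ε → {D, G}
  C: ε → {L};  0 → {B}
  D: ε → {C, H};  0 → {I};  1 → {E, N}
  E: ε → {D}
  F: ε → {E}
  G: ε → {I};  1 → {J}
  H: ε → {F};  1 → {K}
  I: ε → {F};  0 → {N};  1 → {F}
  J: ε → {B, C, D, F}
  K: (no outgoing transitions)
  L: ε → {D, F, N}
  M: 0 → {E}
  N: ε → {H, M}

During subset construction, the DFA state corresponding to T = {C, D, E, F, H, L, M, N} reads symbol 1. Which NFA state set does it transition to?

{C, D, E, F, H, K, L, M, N}

D on 1 → {E, N}.
H on 1 → {K}.
No 1-transition from C, E, F, L, M, N.
Union after reading 1: {E, K, N}.
Now take the ε-closure:
From E via ε: add D.
From N via ε: add H, M.
From D via ε: add C.
From H via ε: add F.
From C via ε: add L.
No new states can be added; the closed set is {C, D, E, F, H, K, L, M, N}.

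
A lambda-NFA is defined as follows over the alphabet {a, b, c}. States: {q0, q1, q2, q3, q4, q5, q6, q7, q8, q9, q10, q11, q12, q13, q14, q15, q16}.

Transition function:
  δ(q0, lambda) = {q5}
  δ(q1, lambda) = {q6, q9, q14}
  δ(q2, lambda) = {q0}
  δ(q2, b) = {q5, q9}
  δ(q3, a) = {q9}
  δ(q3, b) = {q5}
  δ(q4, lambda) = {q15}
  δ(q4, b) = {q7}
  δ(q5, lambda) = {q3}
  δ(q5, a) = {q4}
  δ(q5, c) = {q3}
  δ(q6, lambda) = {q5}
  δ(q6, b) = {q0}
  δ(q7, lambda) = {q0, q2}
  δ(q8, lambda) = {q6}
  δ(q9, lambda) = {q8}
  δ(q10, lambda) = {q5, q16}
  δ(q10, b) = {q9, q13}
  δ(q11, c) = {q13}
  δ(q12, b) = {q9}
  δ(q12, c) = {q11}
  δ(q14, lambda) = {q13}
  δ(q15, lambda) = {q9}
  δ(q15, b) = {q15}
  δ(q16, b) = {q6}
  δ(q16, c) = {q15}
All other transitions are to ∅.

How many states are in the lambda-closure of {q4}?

7

Start with {q4}.
From q4 via lambda: add q15.
From q15 via lambda: add q9.
From q9 via lambda: add q8.
From q8 via lambda: add q6.
From q6 via lambda: add q5.
From q5 via lambda: add q3.
lambda-closure = {q3, q4, q5, q6, q8, q9, q15}, which has 7 states.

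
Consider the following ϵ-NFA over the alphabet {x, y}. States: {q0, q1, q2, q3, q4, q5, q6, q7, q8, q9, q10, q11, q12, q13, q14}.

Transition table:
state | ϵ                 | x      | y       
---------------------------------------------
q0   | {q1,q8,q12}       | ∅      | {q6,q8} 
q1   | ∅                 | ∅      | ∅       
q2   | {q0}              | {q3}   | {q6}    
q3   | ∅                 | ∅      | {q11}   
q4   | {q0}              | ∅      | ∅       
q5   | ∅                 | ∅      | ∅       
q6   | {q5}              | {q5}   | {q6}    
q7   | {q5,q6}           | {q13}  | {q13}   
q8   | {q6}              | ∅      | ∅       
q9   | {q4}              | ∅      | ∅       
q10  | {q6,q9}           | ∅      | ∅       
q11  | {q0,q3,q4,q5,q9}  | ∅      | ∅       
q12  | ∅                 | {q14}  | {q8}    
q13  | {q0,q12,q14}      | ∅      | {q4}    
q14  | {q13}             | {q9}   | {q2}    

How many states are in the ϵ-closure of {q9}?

Start with {q9}.
From q9 via ϵ: add q4.
From q4 via ϵ: add q0.
From q0 via ϵ: add q1, q8, q12.
From q8 via ϵ: add q6.
From q6 via ϵ: add q5.
ϵ-closure = {q0, q1, q4, q5, q6, q8, q9, q12}, which has 8 states.

8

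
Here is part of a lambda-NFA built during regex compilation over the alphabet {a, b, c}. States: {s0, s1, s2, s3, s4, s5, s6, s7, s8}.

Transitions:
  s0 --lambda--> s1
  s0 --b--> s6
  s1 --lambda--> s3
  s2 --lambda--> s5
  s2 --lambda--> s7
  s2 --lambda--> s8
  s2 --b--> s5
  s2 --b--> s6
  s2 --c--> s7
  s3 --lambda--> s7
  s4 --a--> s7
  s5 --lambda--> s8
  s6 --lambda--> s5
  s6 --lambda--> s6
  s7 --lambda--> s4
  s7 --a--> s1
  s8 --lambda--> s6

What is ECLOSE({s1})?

{s1, s3, s4, s7}

Start with {s1}.
From s1 via lambda: add s3.
From s3 via lambda: add s7.
From s7 via lambda: add s4.
No new states can be added; the closed set is {s1, s3, s4, s7}.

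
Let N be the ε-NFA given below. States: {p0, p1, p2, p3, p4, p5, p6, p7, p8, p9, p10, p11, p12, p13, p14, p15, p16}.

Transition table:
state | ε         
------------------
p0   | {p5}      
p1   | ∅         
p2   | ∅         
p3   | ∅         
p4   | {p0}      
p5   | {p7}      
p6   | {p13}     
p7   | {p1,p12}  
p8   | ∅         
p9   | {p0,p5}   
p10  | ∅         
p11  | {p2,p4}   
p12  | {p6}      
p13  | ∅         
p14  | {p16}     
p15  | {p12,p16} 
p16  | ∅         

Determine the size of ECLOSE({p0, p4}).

8

Start with {p0, p4}.
From p0 via ε: add p5.
From p5 via ε: add p7.
From p7 via ε: add p1, p12.
From p12 via ε: add p6.
From p6 via ε: add p13.
ε-closure = {p0, p1, p4, p5, p6, p7, p12, p13}, which has 8 states.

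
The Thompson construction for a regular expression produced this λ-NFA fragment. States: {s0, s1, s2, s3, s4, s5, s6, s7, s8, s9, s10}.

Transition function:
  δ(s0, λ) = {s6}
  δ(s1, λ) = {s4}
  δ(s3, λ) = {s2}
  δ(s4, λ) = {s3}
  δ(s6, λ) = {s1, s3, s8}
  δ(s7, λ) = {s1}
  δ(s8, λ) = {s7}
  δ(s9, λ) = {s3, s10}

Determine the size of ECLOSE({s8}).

6

Start with {s8}.
From s8 via λ: add s7.
From s7 via λ: add s1.
From s1 via λ: add s4.
From s4 via λ: add s3.
From s3 via λ: add s2.
λ-closure = {s1, s2, s3, s4, s7, s8}, which has 6 states.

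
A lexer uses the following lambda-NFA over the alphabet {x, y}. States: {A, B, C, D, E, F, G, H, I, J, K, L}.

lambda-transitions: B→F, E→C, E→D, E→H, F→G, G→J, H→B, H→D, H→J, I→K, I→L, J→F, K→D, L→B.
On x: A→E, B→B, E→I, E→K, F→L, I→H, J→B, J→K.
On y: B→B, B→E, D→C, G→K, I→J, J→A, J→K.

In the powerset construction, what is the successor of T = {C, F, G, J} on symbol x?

F on x → {L}.
J on x → {B, K}.
No x-transition from C, G.
Union after reading x: {B, K, L}.
Now take the lambda-closure:
From B via lambda: add F.
From K via lambda: add D.
From F via lambda: add G.
From G via lambda: add J.
No new states can be added; the closed set is {B, D, F, G, J, K, L}.

{B, D, F, G, J, K, L}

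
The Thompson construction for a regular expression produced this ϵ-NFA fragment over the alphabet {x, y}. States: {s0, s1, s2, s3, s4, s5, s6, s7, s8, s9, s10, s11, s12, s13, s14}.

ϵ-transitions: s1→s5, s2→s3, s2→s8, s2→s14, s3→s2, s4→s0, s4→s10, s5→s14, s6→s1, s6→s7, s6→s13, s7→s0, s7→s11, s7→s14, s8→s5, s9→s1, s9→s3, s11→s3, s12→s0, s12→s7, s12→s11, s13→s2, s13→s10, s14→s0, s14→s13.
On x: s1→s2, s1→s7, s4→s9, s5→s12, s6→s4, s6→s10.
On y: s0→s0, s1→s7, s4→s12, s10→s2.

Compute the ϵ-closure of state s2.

{s0, s2, s3, s5, s8, s10, s13, s14}

Start with {s2}.
From s2 via ϵ: add s3, s8, s14.
From s8 via ϵ: add s5.
From s14 via ϵ: add s0, s13.
From s13 via ϵ: add s10.
No new states can be added; the closed set is {s0, s2, s3, s5, s8, s10, s13, s14}.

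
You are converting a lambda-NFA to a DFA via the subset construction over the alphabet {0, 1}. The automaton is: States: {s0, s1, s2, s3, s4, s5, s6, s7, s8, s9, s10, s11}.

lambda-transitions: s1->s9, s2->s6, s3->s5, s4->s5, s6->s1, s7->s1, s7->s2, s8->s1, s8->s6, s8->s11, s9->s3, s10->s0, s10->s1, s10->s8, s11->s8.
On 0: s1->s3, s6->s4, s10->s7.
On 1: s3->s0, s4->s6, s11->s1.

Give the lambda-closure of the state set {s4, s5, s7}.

Start with {s4, s5, s7}.
From s7 via lambda: add s1, s2.
From s1 via lambda: add s9.
From s2 via lambda: add s6.
From s9 via lambda: add s3.
No new states can be added; the closed set is {s1, s2, s3, s4, s5, s6, s7, s9}.

{s1, s2, s3, s4, s5, s6, s7, s9}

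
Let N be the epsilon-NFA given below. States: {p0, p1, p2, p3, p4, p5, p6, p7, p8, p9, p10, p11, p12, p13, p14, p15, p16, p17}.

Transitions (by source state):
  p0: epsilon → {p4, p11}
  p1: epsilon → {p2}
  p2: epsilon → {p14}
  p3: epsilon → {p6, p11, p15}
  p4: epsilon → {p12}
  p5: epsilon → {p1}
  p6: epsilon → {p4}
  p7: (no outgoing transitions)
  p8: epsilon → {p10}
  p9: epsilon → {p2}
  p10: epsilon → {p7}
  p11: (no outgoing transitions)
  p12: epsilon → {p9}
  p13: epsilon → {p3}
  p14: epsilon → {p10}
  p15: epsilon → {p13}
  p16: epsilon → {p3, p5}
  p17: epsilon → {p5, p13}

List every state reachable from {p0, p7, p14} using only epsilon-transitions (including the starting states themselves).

{p0, p2, p4, p7, p9, p10, p11, p12, p14}

Start with {p0, p7, p14}.
From p0 via epsilon: add p4, p11.
From p14 via epsilon: add p10.
From p4 via epsilon: add p12.
From p12 via epsilon: add p9.
From p9 via epsilon: add p2.
No new states can be added; the closed set is {p0, p2, p4, p7, p9, p10, p11, p12, p14}.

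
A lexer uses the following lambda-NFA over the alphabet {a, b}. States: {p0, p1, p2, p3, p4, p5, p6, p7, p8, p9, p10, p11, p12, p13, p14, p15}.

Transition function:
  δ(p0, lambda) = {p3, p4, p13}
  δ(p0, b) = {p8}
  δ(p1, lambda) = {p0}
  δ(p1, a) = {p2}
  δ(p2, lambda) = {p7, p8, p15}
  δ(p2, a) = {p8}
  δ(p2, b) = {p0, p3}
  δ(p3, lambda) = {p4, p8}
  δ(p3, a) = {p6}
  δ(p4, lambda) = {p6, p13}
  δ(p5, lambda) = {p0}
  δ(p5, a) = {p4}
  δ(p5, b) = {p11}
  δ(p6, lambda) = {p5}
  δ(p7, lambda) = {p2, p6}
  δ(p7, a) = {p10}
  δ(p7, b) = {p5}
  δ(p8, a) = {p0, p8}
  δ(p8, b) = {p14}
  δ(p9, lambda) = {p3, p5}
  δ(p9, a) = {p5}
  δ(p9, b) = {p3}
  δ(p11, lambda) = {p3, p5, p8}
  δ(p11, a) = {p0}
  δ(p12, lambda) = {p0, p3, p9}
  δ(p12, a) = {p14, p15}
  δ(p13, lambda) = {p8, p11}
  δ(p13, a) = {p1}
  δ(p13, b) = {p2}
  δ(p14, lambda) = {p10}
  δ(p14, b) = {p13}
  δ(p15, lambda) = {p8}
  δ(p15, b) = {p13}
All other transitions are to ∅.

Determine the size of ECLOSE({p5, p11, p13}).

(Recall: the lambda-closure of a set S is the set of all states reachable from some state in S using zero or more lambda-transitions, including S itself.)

8

Start with {p5, p11, p13}.
From p5 via lambda: add p0.
From p11 via lambda: add p3, p8.
From p0 via lambda: add p4.
From p4 via lambda: add p6.
lambda-closure = {p0, p3, p4, p5, p6, p8, p11, p13}, which has 8 states.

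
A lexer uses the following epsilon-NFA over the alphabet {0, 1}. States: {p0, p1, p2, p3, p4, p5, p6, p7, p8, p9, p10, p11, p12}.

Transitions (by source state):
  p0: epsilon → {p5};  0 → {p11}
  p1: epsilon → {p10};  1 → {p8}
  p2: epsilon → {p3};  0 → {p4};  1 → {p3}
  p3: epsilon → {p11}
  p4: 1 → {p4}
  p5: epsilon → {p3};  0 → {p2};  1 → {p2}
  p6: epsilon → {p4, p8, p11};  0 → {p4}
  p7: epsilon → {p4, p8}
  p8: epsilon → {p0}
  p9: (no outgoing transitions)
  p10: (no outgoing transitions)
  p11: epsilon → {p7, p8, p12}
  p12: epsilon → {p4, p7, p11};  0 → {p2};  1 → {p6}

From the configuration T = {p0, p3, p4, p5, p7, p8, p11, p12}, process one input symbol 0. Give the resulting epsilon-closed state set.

p0 on 0 → {p11}.
p5 on 0 → {p2}.
p12 on 0 → {p2}.
No 0-transition from p3, p4, p7, p8, p11.
Union after reading 0: {p2, p11}.
Now take the epsilon-closure:
From p2 via epsilon: add p3.
From p11 via epsilon: add p7, p8, p12.
From p7 via epsilon: add p4.
From p8 via epsilon: add p0.
From p0 via epsilon: add p5.
No new states can be added; the closed set is {p0, p2, p3, p4, p5, p7, p8, p11, p12}.

{p0, p2, p3, p4, p5, p7, p8, p11, p12}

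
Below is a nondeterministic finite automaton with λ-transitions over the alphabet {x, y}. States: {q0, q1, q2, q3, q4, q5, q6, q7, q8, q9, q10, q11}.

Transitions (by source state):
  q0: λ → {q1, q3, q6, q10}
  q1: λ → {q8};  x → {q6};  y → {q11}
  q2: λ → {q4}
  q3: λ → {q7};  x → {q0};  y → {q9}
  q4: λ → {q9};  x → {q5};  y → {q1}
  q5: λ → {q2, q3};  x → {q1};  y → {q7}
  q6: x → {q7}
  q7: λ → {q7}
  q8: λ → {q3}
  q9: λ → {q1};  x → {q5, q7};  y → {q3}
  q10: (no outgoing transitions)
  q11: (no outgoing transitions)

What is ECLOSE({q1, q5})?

Start with {q1, q5}.
From q1 via λ: add q8.
From q5 via λ: add q2, q3.
From q2 via λ: add q4.
From q3 via λ: add q7.
From q4 via λ: add q9.
No new states can be added; the closed set is {q1, q2, q3, q4, q5, q7, q8, q9}.

{q1, q2, q3, q4, q5, q7, q8, q9}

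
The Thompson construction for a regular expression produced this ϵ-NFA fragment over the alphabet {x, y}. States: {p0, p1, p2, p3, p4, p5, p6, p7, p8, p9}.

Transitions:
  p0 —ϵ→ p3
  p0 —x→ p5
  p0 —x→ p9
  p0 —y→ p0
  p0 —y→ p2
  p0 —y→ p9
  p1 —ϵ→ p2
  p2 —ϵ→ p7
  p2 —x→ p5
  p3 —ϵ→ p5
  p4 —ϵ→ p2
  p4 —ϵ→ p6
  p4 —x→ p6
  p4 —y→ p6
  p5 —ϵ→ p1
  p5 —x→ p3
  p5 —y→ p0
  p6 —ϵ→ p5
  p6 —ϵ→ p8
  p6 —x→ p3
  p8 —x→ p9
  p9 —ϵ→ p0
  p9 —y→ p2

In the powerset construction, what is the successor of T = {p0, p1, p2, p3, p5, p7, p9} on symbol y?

p0 on y → {p0, p2, p9}.
p5 on y → {p0}.
p9 on y → {p2}.
No y-transition from p1, p2, p3, p7.
Union after reading y: {p0, p2, p9}.
Now take the ϵ-closure:
From p0 via ϵ: add p3.
From p2 via ϵ: add p7.
From p3 via ϵ: add p5.
From p5 via ϵ: add p1.
No new states can be added; the closed set is {p0, p1, p2, p3, p5, p7, p9}.

{p0, p1, p2, p3, p5, p7, p9}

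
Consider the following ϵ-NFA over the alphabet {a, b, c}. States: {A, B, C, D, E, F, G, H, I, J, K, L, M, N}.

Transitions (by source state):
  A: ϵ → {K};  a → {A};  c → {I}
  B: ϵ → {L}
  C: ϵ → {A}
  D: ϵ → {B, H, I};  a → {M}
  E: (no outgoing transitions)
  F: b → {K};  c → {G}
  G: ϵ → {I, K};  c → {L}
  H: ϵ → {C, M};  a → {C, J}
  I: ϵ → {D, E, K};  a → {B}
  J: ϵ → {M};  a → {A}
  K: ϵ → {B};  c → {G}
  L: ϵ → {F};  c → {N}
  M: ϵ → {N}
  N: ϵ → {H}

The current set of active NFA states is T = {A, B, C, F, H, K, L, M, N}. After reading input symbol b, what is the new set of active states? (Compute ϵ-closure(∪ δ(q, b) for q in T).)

{B, F, K, L}

F on b → {K}.
No b-transition from A, B, C, H, K, L, M, N.
Union after reading b: {K}.
Now take the ϵ-closure:
From K via ϵ: add B.
From B via ϵ: add L.
From L via ϵ: add F.
No new states can be added; the closed set is {B, F, K, L}.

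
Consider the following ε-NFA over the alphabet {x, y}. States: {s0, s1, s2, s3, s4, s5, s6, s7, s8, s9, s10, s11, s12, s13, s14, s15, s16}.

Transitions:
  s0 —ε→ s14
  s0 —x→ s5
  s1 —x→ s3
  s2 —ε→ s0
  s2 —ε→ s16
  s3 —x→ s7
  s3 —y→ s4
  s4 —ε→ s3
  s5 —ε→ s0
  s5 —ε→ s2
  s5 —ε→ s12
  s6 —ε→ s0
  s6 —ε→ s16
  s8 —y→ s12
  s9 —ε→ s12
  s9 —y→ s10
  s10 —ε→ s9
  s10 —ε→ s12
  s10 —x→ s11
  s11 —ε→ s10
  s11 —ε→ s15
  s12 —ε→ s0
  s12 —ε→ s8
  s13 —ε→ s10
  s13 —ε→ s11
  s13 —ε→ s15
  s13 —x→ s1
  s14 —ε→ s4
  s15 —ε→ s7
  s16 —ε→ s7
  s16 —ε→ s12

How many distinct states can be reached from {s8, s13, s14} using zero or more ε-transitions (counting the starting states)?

12

Start with {s8, s13, s14}.
From s13 via ε: add s10, s11, s15.
From s14 via ε: add s4.
From s4 via ε: add s3.
From s10 via ε: add s9, s12.
From s15 via ε: add s7.
From s12 via ε: add s0.
ε-closure = {s0, s3, s4, s7, s8, s9, s10, s11, s12, s13, s14, s15}, which has 12 states.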